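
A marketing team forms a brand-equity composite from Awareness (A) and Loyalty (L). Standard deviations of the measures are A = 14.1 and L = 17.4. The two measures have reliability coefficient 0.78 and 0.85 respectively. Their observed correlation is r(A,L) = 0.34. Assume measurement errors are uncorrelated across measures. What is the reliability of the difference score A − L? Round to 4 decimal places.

0.7337

Var(A−L) = 14.1² + 17.4² − 2·14.1·17.4·0.34 = 501.57 − 166.831 = 334.739.
Because errors are independent across components, Cov(Tᵢ,Tⱼ) = Cov(Xᵢ,Xⱼ); the off-diagonal part of the true-score variance is the same as above.
True-score variance = [14.1²·0.78 + 17.4²·0.85] − 166.831 = 412.418 − 166.831 = 245.587.
Reliability = 245.587 / 334.739 = 0.7337.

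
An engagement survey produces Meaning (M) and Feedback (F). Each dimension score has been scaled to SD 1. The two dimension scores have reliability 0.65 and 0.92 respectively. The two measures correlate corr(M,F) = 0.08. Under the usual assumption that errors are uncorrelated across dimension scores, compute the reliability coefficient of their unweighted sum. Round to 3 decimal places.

Var(M+F) = 2 + 2·[0.08] = 2 + 0.16 = 2.16.
With uncorrelated errors the cross-covariances are all true-score covariance, so they carry over unchanged; only the diagonal terms shrink to ρᵢσᵢ².
True-score variance = [0.65 + 0.92] + 0.16 = 1.57 + 0.16 = 1.73.
Reliability = 1.73 / 2.16 = 0.801.

0.801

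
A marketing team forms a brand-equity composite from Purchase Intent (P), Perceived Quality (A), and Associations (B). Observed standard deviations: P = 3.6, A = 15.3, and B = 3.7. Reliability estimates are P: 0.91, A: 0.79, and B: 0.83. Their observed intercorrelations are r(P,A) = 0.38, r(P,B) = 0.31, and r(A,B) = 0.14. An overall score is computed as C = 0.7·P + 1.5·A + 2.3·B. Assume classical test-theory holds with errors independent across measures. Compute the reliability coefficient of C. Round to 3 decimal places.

0.828

Var(C) = 0.7²·3.6² + 1.5²·15.3² + 2.3²·3.7² + 2·[1.05·3.6·15.3·0.38 + 1.61·3.6·3.7·0.31 + 3.45·15.3·3.7·0.14] = 605.473 + 111.935 = 717.408.
Under uncorrelated errors the observed covariances equal the true-score covariances, so only the own-variance terms attenuate.
True-score variance = [0.7²·3.6²·0.91 + 1.5²·15.3²·0.79 + 2.3²·3.7²·0.83] + 111.935 = 481.983 + 111.935 = 593.918.
Reliability = 593.918 / 717.408 = 0.828.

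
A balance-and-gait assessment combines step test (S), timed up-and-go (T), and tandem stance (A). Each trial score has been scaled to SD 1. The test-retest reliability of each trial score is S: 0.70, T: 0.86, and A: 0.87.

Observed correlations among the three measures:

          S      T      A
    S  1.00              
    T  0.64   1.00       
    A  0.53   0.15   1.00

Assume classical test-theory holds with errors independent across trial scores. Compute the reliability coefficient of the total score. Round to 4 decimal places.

Var(S+T+A) = 3 + 2·[0.64 + 0.53 + 0.15] = 3 + 2.64 = 5.64.
Under uncorrelated errors the observed covariances equal the true-score covariances, so only the own-variance terms attenuate.
True-score variance = [0.70 + 0.86 + 0.87] + 2.64 = 2.43 + 2.64 = 5.07.
Reliability = 5.07 / 5.64 = 0.8989.

0.8989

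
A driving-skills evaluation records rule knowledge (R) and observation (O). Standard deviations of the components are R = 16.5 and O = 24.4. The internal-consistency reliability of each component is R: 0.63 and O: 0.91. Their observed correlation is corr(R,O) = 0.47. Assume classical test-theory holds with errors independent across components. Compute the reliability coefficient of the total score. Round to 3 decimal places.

Var(R+O) = 16.5² + 24.4² + 2·[16.5·24.4·0.47] = 867.61 + 378.444 = 1246.05.
Under uncorrelated errors the observed covariances equal the true-score covariances, so only the own-variance terms attenuate.
True-score variance = [16.5²·0.63 + 24.4²·0.91] + 378.444 = 713.295 + 378.444 = 1091.74.
Reliability = 1091.74 / 1246.05 = 0.876.

0.876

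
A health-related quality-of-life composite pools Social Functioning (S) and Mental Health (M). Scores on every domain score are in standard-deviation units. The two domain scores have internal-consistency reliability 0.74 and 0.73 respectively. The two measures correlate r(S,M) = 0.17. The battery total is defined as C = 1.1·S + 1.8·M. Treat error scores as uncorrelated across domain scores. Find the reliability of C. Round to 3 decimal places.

Var(C) = 1.1² + 1.8² + 2·[1.98·0.17] = 4.45 + 0.6732 = 5.1232.
With uncorrelated errors the cross-covariances are all true-score covariance, so they carry over unchanged; only the diagonal terms shrink to ρᵢσᵢ².
True-score variance = [1.1²·0.74 + 1.8²·0.73] + 0.6732 = 3.2606 + 0.6732 = 3.9338.
Reliability = 3.9338 / 5.1232 = 0.768.

0.768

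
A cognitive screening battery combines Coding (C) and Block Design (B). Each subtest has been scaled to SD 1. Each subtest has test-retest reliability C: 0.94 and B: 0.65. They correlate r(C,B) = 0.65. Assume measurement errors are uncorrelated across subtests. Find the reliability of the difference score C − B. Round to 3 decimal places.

Var(C−B) = 1 + 1 − 2·0.65 = 2 − 1.3 = 0.7.
With uncorrelated errors the cross-covariances are all true-score covariance, so they carry over unchanged; only the diagonal terms shrink to ρᵢσᵢ².
True-score variance = [0.94 + 0.65] − 1.3 = 1.59 − 1.3 = 0.29.
Reliability = 0.29 / 0.7 = 0.414.

0.414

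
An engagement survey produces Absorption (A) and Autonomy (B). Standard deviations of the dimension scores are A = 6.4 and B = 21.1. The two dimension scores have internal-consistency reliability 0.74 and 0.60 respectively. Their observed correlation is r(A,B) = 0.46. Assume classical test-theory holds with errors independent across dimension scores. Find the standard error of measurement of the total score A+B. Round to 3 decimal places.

13.738

Var(total) = 486.17 + 124.237 = 610.407.
True-score variance = 297.436 + 124.237 = 421.673, so reliability = 0.6908.
Error variance = 610.407 − 421.673 = 188.734; SEM = √188.734 = 13.738.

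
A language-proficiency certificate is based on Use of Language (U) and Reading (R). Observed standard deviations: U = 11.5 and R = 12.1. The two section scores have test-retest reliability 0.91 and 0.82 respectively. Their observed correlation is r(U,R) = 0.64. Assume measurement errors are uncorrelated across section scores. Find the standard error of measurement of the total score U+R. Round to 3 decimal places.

6.185

Var(total) = 278.66 + 178.112 = 456.772.
True-score variance = 240.404 + 178.112 = 418.516, so reliability = 0.9162.
Error variance = 456.772 − 418.516 = 38.2563; SEM = √38.2563 = 6.185.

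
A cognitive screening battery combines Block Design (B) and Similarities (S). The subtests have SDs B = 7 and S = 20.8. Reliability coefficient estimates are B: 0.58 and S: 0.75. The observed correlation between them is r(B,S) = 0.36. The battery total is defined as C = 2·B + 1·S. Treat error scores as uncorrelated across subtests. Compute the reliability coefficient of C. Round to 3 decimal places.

Var(C) = 2²·7² + 20.8² + 2·[2·7·20.8·0.36] = 628.64 + 209.664 = 838.304.
With uncorrelated errors the cross-covariances are all true-score covariance, so they carry over unchanged; only the diagonal terms shrink to ρᵢσᵢ².
True-score variance = [2²·7²·0.58 + 20.8²·0.75] + 209.664 = 438.16 + 209.664 = 647.824.
Reliability = 647.824 / 838.304 = 0.773.

0.773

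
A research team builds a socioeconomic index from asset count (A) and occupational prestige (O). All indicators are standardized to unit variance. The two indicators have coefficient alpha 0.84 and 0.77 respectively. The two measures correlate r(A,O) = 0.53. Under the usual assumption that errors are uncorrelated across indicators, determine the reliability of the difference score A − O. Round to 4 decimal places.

0.5851

Var(A−O) = 1 + 1 − 2·0.53 = 2 − 1.06 = 0.94.
Because errors are independent across components, Cov(Tᵢ,Tⱼ) = Cov(Xᵢ,Xⱼ); the off-diagonal part of the true-score variance is the same as above.
True-score variance = [0.84 + 0.77] − 1.06 = 1.61 − 1.06 = 0.55.
Reliability = 0.55 / 0.94 = 0.5851.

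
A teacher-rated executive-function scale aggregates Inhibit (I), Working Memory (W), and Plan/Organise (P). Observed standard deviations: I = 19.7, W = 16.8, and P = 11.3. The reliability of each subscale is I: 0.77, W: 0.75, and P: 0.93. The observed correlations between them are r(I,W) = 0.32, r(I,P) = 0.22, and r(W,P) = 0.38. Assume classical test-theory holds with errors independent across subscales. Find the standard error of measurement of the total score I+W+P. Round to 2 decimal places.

12.99

Var(total) = 798.02 + 454.041 = 1252.06.
True-score variance = 629.261 + 454.041 = 1083.3, so reliability = 0.8652.
Error variance = 1252.06 − 1083.3 = 168.759; SEM = √168.759 = 12.99.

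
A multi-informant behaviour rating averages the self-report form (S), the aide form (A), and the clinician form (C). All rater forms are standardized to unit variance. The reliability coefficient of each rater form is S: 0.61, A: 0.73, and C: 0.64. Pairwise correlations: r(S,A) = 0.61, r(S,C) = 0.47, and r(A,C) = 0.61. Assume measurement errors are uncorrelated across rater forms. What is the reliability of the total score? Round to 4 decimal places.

Var(S+A+C) = 3 + 2·[0.61 + 0.47 + 0.61] = 3 + 3.38 = 6.38.
With uncorrelated errors the cross-covariances are all true-score covariance, so they carry over unchanged; only the diagonal terms shrink to ρᵢσᵢ².
True-score variance = [0.61 + 0.73 + 0.64] + 3.38 = 1.98 + 3.38 = 5.36.
Reliability = 5.36 / 6.38 = 0.8401.

0.8401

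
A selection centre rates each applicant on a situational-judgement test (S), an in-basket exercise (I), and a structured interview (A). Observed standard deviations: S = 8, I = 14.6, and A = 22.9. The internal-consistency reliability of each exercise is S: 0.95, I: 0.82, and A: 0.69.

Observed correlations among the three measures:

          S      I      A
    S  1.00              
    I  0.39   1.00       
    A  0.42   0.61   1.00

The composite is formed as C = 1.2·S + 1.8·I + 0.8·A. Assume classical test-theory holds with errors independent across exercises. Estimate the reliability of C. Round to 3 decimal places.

Var(C) = 1.2²·8² + 1.8²·14.6² + 0.8²·22.9² + 2·[2.16·8·14.6·0.39 + 0.96·8·22.9·0.42 + 1.44·14.6·22.9·0.61] = 1118.42 + 931.886 = 2050.31.
Because errors are independent across components, Cov(Tᵢ,Tⱼ) = Cov(Xᵢ,Xⱼ); the off-diagonal part of the true-score variance is the same as above.
True-score variance = [1.2²·8²·0.95 + 1.8²·14.6²·0.82 + 0.8²·22.9²·0.69] + 931.886 = 885.455 + 931.886 = 1817.34.
Reliability = 1817.34 / 2050.31 = 0.886.

0.886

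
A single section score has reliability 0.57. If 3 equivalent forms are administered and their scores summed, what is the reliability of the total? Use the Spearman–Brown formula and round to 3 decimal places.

0.799

ρ_k = kρ / (1 + (k−1)ρ) = 3·0.57 / (1 + 2·0.57) = 1.710 / 2.140 = 0.799.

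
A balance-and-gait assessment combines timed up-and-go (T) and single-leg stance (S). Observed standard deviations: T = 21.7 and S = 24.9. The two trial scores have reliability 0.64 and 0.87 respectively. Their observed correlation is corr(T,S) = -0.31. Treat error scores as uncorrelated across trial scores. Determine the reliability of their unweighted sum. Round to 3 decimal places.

0.669

Var(T+S) = 21.7² + 24.9² + 2·[21.7·24.9·(-0.31)] = 1090.9 − 335.005 = 755.895.
Under uncorrelated errors the observed covariances equal the true-score covariances, so only the own-variance terms attenuate.
True-score variance = [21.7²·0.64 + 24.9²·0.87] − 335.005 = 840.778 − 335.005 = 505.774.
Reliability = 505.774 / 755.895 = 0.669.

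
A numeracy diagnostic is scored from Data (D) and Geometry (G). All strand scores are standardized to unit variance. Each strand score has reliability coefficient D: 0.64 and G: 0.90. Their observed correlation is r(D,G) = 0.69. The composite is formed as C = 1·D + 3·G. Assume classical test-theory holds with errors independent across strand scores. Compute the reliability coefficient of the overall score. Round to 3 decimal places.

Var(C) = 1 + 3² + 2·[3·0.69] = 10 + 4.14 = 14.14.
Because errors are independent across components, Cov(Tᵢ,Tⱼ) = Cov(Xᵢ,Xⱼ); the off-diagonal part of the true-score variance is the same as above.
True-score variance = [0.64 + 3²·0.90] + 4.14 = 8.74 + 4.14 = 12.88.
Reliability = 12.88 / 14.14 = 0.911.

0.911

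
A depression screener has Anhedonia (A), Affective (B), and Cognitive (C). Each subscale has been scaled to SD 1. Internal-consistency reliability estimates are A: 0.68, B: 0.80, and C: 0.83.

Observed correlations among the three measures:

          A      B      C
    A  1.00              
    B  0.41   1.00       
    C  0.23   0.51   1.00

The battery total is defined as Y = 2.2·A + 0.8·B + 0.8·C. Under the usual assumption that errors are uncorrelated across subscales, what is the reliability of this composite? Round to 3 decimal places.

0.802

Var(Y) = 2.2² + 0.8² + 0.8² + 2·[1.76·0.41 + 1.76·0.23 + 0.64·0.51] = 6.12 + 2.9056 = 9.0256.
Because errors are independent across components, Cov(Tᵢ,Tⱼ) = Cov(Xᵢ,Xⱼ); the off-diagonal part of the true-score variance is the same as above.
True-score variance = [2.2²·0.68 + 0.8²·0.80 + 0.8²·0.83] + 2.9056 = 4.3344 + 2.9056 = 7.24.
Reliability = 7.24 / 9.0256 = 0.802.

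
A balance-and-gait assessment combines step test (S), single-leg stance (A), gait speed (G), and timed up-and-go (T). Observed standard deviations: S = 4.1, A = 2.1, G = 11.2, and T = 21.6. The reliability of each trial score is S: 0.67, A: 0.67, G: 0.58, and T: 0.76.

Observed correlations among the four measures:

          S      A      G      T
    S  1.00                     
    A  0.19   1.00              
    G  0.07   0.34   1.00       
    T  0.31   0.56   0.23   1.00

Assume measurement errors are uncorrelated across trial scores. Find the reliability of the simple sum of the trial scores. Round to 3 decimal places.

Var(S+A+G+T) = 4.1² + 2.1² + 11.2² + 21.6² + 2·[4.1·2.1·0.19 + 4.1·11.2·0.07 + 4.1·21.6·0.31 + 2.1·11.2·0.34 + 2.1·21.6·0.56 + 11.2·21.6·0.23] = 613.22 + 242.688 = 855.908.
Under uncorrelated errors the observed covariances equal the true-score covariances, so only the own-variance terms attenuate.
True-score variance = [4.1²·0.67 + 2.1²·0.67 + 11.2²·0.58 + 21.6²·0.76] + 242.688 = 441.558 + 242.688 = 684.246.
Reliability = 684.246 / 855.908 = 0.799.

0.799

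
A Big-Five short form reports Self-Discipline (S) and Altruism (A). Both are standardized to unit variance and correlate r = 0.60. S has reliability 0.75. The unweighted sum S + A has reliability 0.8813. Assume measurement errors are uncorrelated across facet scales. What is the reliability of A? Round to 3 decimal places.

Var(S+A) = 2 + 2·0.60 = 3.200.
True-score variance = ρ_S + ρ_A + 2·0.60, so 0.8813 = (0.75 + ρ_A + 1.20) / 3.200.
ρ_A = 0.8813·3.200 − 0.75 − 1.20 = 0.870.

0.870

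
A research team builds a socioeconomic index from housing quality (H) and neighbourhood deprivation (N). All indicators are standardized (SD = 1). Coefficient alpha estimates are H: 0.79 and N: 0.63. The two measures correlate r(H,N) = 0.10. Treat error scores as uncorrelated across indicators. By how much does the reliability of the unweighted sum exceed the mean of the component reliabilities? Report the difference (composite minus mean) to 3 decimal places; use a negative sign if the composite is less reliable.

Var(sum) = 2 + 0.2 = 2.2; true-score variance = 1.42 + 0.2 = 1.62; composite reliability = 0.7364.
Mean component reliability = 0.7100.
Difference = 0.7364 − 0.7100 = 0.026.

0.026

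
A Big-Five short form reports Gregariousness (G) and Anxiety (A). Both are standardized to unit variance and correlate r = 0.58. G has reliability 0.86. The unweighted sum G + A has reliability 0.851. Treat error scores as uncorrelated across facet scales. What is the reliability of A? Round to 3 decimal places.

0.669

Var(G+A) = 2 + 2·0.58 = 3.160.
True-score variance = ρ_G + ρ_A + 2·0.58, so 0.851 = (0.86 + ρ_A + 1.16) / 3.160.
ρ_A = 0.851·3.160 − 0.86 − 1.16 = 0.669.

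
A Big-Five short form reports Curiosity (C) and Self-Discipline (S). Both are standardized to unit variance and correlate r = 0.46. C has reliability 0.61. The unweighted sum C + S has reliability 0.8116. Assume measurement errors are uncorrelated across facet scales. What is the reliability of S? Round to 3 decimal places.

Var(C+S) = 2 + 2·0.46 = 2.920.
True-score variance = ρ_C + ρ_S + 2·0.46, so 0.8116 = (0.61 + ρ_S + 0.92) / 2.920.
ρ_S = 0.8116·2.920 − 0.61 − 0.92 = 0.840.

0.840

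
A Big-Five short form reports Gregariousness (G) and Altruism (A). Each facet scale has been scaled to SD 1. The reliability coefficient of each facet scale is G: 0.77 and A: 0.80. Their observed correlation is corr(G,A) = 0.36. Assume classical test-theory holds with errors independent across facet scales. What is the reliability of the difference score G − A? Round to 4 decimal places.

0.6641

Var(G−A) = 1 + 1 − 2·0.36 = 2 − 0.72 = 1.28.
With uncorrelated errors the cross-covariances are all true-score covariance, so they carry over unchanged; only the diagonal terms shrink to ρᵢσᵢ².
True-score variance = [0.77 + 0.80] − 0.72 = 1.57 − 0.72 = 0.85.
Reliability = 0.85 / 1.28 = 0.6641.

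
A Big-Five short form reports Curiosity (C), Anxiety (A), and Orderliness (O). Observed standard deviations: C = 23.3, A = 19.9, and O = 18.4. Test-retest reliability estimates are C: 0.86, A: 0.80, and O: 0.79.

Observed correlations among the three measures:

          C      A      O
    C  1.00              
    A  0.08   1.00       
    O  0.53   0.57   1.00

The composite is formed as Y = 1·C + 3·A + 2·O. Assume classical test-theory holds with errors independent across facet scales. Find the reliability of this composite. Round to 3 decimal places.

Var(Y) = 23.3² + 3²·19.9² + 2²·18.4² + 2·[3·23.3·19.9·0.08 + 2·23.3·18.4·0.53 + 6·19.9·18.4·0.57] = 5461.22 + 3635.98 = 9097.2.
Because errors are independent across components, Cov(Tᵢ,Tⱼ) = Cov(Xᵢ,Xⱼ); the off-diagonal part of the true-score variance is the same as above.
True-score variance = [23.3²·0.86 + 3²·19.9²·0.80 + 2²·18.4²·0.79] + 3635.98 = 4388.01 + 3635.98 = 8023.99.
Reliability = 8023.99 / 9097.2 = 0.882.

0.882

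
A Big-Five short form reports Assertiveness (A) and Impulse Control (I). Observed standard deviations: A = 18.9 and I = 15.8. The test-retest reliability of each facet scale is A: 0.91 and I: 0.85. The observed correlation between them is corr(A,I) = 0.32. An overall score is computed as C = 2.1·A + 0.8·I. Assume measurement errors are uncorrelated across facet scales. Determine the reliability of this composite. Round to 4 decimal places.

0.9194

Var(C) = 2.1²·18.9² + 0.8²·15.8² + 2·[1.68·18.9·15.8·0.32] = 1735.07 + 321.076 = 2056.14.
Under uncorrelated errors the observed covariances equal the true-score covariances, so only the own-variance terms attenuate.
True-score variance = [2.1²·18.9²·0.91 + 0.8²·15.8²·0.85] + 321.076 = 1569.32 + 321.076 = 1890.4.
Reliability = 1890.4 / 2056.14 = 0.9194.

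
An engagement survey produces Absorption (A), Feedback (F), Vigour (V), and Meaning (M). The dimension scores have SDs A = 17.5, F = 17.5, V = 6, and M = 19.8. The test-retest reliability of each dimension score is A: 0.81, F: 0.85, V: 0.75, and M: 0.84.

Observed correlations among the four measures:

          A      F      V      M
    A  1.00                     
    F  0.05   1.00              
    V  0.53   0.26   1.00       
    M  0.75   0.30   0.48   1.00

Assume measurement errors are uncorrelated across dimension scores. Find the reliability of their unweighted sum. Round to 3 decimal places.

Var(A+F+V+M) = 17.5² + 17.5² + 6² + 19.8² + 2·[17.5·17.5·0.05 + 17.5·6·0.53 + 17.5·19.8·0.75 + 17.5·6·0.26 + 17.5·19.8·0.30 + 6·19.8·0.48] = 1040.54 + 1038.22 = 2078.76.
Because errors are independent across components, Cov(Tᵢ,Tⱼ) = Cov(Xᵢ,Xⱼ); the off-diagonal part of the true-score variance is the same as above.
True-score variance = [17.5²·0.81 + 17.5²·0.85 + 6²·0.75 + 19.8²·0.84] + 1038.22 = 864.689 + 1038.22 = 1902.91.
Reliability = 1902.91 / 2078.76 = 0.915.

0.915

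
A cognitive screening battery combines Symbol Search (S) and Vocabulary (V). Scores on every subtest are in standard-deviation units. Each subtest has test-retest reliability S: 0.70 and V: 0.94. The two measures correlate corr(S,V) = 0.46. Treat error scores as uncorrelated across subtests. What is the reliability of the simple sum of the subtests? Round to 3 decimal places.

0.877

Var(S+V) = 2 + 2·[0.46] = 2 + 0.92 = 2.92.
Under uncorrelated errors the observed covariances equal the true-score covariances, so only the own-variance terms attenuate.
True-score variance = [0.70 + 0.94] + 0.92 = 1.64 + 0.92 = 2.56.
Reliability = 2.56 / 2.92 = 0.877.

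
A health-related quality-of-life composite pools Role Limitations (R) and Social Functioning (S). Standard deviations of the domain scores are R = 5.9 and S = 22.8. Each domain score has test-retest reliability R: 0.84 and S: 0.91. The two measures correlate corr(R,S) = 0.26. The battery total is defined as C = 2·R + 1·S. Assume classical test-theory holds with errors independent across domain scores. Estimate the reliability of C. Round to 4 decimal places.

Var(C) = 2²·5.9² + 22.8² + 2·[2·5.9·22.8·0.26] = 659.08 + 139.901 = 798.981.
Because errors are independent across components, Cov(Tᵢ,Tⱼ) = Cov(Xᵢ,Xⱼ); the off-diagonal part of the true-score variance is the same as above.
True-score variance = [2²·5.9²·0.84 + 22.8²·0.91] + 139.901 = 590.016 + 139.901 = 729.917.
Reliability = 729.917 / 798.981 = 0.9136.

0.9136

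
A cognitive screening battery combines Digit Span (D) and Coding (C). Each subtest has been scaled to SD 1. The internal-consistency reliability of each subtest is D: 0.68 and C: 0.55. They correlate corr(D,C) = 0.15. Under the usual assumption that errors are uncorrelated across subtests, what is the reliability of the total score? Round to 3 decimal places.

Var(D+C) = 2 + 2·[0.15] = 2 + 0.3 = 2.3.
Under uncorrelated errors the observed covariances equal the true-score covariances, so only the own-variance terms attenuate.
True-score variance = [0.68 + 0.55] + 0.3 = 1.23 + 0.3 = 1.53.
Reliability = 1.53 / 2.3 = 0.665.

0.665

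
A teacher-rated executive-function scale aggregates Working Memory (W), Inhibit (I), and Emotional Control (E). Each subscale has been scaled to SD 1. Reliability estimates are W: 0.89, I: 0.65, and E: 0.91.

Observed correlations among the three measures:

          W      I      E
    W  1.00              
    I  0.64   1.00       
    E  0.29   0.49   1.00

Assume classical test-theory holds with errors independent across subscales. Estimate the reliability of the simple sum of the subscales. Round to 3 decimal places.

Var(W+I+E) = 3 + 2·[0.64 + 0.29 + 0.49] = 3 + 2.84 = 5.84.
Under uncorrelated errors the observed covariances equal the true-score covariances, so only the own-variance terms attenuate.
True-score variance = [0.89 + 0.65 + 0.91] + 2.84 = 2.45 + 2.84 = 5.29.
Reliability = 5.29 / 5.84 = 0.906.

0.906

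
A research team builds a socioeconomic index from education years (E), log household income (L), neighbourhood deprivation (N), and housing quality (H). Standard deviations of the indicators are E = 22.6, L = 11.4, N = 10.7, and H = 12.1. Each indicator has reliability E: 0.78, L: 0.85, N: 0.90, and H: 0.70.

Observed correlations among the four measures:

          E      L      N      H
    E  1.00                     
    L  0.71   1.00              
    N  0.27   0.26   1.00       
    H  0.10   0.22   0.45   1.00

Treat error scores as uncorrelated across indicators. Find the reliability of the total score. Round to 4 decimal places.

0.8894

Var(E+L+N+H) = 22.6² + 11.4² + 10.7² + 12.1² + 2·[22.6·11.4·0.71 + 22.6·10.7·0.27 + 22.6·12.1·0.10 + 11.4·10.7·0.26 + 11.4·12.1·0.22 + 10.7·12.1·0.45] = 901.62 + 791.77 = 1693.39.
Under uncorrelated errors the observed covariances equal the true-score covariances, so only the own-variance terms attenuate.
True-score variance = [22.6²·0.78 + 11.4²·0.85 + 10.7²·0.90 + 12.1²·0.70] + 791.77 = 714.387 + 791.77 = 1506.16.
Reliability = 1506.16 / 1693.39 = 0.8894.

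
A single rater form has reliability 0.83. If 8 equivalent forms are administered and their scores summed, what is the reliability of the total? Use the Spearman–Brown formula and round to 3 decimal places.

0.975

ρ_k = kρ / (1 + (k−1)ρ) = 8·0.83 / (1 + 7·0.83) = 6.640 / 6.810 = 0.975.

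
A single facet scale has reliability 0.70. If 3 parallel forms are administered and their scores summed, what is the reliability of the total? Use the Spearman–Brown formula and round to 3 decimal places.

0.875

ρ_k = kρ / (1 + (k−1)ρ) = 3·0.70 / (1 + 2·0.70) = 2.100 / 2.400 = 0.875.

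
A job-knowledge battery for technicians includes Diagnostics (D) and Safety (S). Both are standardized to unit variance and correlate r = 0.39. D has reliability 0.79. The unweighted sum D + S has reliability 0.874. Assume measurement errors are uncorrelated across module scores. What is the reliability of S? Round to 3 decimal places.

0.860

Var(D+S) = 2 + 2·0.39 = 2.780.
True-score variance = ρ_D + ρ_S + 2·0.39, so 0.874 = (0.79 + ρ_S + 0.78) / 2.780.
ρ_S = 0.874·2.780 − 0.79 − 0.78 = 0.860.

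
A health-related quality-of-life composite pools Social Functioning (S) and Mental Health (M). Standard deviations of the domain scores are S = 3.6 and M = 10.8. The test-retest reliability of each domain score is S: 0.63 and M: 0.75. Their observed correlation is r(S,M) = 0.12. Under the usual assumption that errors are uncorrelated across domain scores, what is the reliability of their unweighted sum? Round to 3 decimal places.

0.756

Var(S+M) = 3.6² + 10.8² + 2·[3.6·10.8·0.12] = 129.6 + 9.3312 = 138.931.
Because errors are independent across components, Cov(Tᵢ,Tⱼ) = Cov(Xᵢ,Xⱼ); the off-diagonal part of the true-score variance is the same as above.
True-score variance = [3.6²·0.63 + 10.8²·0.75] + 9.3312 = 95.6448 + 9.3312 = 104.976.
Reliability = 104.976 / 138.931 = 0.756.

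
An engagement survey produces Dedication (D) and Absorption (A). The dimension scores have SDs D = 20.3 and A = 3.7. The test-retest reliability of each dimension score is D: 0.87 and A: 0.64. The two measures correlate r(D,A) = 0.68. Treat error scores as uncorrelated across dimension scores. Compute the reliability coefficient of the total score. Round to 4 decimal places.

0.8892

Var(D+A) = 20.3² + 3.7² + 2·[20.3·3.7·0.68] = 425.78 + 102.15 = 527.93.
Under uncorrelated errors the observed covariances equal the true-score covariances, so only the own-variance terms attenuate.
True-score variance = [20.3²·0.87 + 3.7²·0.64] + 102.15 = 367.28 + 102.15 = 469.43.
Reliability = 469.43 / 527.93 = 0.8892.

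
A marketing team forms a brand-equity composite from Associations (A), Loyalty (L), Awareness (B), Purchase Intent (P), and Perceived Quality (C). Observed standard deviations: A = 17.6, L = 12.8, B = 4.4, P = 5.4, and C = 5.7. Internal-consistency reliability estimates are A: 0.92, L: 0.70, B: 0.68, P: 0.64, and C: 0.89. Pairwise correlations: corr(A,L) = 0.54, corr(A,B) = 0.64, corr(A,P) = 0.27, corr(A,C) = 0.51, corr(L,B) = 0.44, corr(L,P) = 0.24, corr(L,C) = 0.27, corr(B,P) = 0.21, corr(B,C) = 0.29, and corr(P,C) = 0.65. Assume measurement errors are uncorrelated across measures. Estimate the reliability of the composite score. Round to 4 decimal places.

0.9239

Var(A+L+B+P+C) = 17.6² + 12.8² + 4.4² + 5.4² + 5.7² + 2·[17.6·12.8·0.54 + 17.6·4.4·0.64 + 17.6·5.4·0.27 + 17.6·5.7·0.51 + 12.8·4.4·0.44 + 12.8·5.4·0.24 + 12.8·5.7·0.27 + 4.4·5.4·0.21 + 4.4·5.7·0.29 + 5.4·5.7·0.65] = 554.61 + 682.751 = 1237.36.
With uncorrelated errors the cross-covariances are all true-score covariance, so they carry over unchanged; only the diagonal terms shrink to ρᵢσᵢ².
True-score variance = [17.6²·0.92 + 12.8²·0.70 + 4.4²·0.68 + 5.4²·0.64 + 5.7²·0.89] + 682.751 = 460.411 + 682.751 = 1143.16.
Reliability = 1143.16 / 1237.36 = 0.9239.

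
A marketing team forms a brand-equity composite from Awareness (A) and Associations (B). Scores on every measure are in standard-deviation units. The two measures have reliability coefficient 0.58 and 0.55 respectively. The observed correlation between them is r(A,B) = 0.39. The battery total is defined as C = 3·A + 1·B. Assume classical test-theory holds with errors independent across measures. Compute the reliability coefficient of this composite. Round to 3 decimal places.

0.657

Var(C) = 3² + 1 + 2·[3·0.39] = 10 + 2.34 = 12.34.
Under uncorrelated errors the observed covariances equal the true-score covariances, so only the own-variance terms attenuate.
True-score variance = [3²·0.58 + 0.55] + 2.34 = 5.77 + 2.34 = 8.11.
Reliability = 8.11 / 12.34 = 0.657.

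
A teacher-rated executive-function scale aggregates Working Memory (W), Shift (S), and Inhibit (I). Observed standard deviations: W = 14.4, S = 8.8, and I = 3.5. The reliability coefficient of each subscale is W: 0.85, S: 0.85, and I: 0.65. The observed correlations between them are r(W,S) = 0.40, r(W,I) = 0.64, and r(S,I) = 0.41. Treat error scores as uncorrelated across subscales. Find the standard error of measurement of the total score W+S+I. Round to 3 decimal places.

Var(total) = 297.05 + 191.144 = 488.194.
True-score variance = 250.043 + 191.144 = 441.187, so reliability = 0.9037.
Error variance = 488.194 − 441.187 = 47.0075; SEM = √47.0075 = 6.856.

6.856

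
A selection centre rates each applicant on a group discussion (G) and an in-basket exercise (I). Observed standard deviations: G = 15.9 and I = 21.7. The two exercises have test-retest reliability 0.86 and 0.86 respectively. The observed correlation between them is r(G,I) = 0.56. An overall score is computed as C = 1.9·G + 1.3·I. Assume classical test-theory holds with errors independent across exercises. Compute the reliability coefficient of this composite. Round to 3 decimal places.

0.910

Var(C) = 1.9²·15.9² + 1.3²·21.7² + 2·[2.47·15.9·21.7·0.56] = 1708.45 + 954.491 = 2662.94.
Under uncorrelated errors the observed covariances equal the true-score covariances, so only the own-variance terms attenuate.
True-score variance = [1.9²·15.9²·0.86 + 1.3²·21.7²·0.86] + 954.491 = 1469.27 + 954.491 = 2423.76.
Reliability = 2423.76 / 2662.94 = 0.910.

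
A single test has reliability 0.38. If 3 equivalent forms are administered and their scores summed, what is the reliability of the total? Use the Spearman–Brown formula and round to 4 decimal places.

ρ_k = kρ / (1 + (k−1)ρ) = 3·0.38 / (1 + 2·0.38) = 1.140 / 1.760 = 0.6477.

0.6477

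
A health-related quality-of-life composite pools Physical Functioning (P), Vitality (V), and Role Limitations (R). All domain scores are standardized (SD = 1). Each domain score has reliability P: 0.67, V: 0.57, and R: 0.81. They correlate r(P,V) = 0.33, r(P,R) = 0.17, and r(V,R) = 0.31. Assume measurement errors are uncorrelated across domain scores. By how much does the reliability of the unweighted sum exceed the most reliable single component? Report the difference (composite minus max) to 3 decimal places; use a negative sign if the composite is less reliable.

-0.016

Var(sum) = 3 + 1.62 = 4.62; true-score variance = 2.05 + 1.62 = 3.67; composite reliability = 0.7944.
Max component reliability = 0.8100.
Difference = 0.7944 − 0.8100 = -0.016.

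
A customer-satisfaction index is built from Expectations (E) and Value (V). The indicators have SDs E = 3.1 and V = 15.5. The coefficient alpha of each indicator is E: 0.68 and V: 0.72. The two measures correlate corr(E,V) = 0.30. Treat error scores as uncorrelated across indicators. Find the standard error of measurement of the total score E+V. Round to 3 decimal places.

8.387

Var(total) = 249.86 + 28.83 = 278.69.
True-score variance = 179.515 + 28.83 = 208.345, so reliability = 0.7476.
Error variance = 278.69 − 208.345 = 70.3452; SEM = √70.3452 = 8.387.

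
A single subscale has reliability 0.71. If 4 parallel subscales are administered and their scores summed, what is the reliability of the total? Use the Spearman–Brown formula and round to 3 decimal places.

0.907

ρ_k = kρ / (1 + (k−1)ρ) = 4·0.71 / (1 + 3·0.71) = 2.840 / 3.130 = 0.907.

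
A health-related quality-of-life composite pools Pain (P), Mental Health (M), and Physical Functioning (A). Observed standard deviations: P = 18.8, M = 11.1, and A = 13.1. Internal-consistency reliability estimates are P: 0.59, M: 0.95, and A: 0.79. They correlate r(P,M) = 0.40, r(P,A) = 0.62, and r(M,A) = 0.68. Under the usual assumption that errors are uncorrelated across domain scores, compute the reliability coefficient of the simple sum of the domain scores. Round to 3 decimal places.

0.858

Var(P+M+A) = 18.8² + 11.1² + 13.1² + 2·[18.8·11.1·0.40 + 18.8·13.1·0.62 + 11.1·13.1·0.68] = 648.26 + 670.089 = 1318.35.
Because errors are independent across components, Cov(Tᵢ,Tⱼ) = Cov(Xᵢ,Xⱼ); the off-diagonal part of the true-score variance is the same as above.
True-score variance = [18.8²·0.59 + 11.1²·0.95 + 13.1²·0.79] + 670.089 = 461.151 + 670.089 = 1131.24.
Reliability = 1131.24 / 1318.35 = 0.858.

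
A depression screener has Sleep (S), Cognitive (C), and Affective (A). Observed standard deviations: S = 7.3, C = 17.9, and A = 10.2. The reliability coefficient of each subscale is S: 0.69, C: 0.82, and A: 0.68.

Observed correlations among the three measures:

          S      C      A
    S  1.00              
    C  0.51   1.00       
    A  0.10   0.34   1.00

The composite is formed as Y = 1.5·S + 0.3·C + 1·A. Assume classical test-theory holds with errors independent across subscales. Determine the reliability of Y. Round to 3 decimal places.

Var(Y) = 1.5²·7.3² + 0.3²·17.9² + 10.2² + 2·[0.45·7.3·17.9·0.51 + 1.5·7.3·10.2·0.10 + 0.3·17.9·10.2·0.34] = 252.779 + 119.562 = 372.341.
Under uncorrelated errors the observed covariances equal the true-score covariances, so only the own-variance terms attenuate.
True-score variance = [1.5²·7.3²·0.69 + 0.3²·17.9²·0.82 + 10.2²·0.68] + 119.562 = 177.126 + 119.562 = 296.688.
Reliability = 296.688 / 372.341 = 0.797.

0.797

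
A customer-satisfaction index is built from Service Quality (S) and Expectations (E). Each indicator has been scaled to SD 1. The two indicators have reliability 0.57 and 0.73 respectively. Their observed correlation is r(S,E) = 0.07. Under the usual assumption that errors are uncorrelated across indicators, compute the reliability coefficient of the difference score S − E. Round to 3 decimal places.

Var(S−E) = 1 + 1 − 2·0.07 = 2 − 0.14 = 1.86.
With uncorrelated errors the cross-covariances are all true-score covariance, so they carry over unchanged; only the diagonal terms shrink to ρᵢσᵢ².
True-score variance = [0.57 + 0.73] − 0.14 = 1.3 − 0.14 = 1.16.
Reliability = 1.16 / 1.86 = 0.624.

0.624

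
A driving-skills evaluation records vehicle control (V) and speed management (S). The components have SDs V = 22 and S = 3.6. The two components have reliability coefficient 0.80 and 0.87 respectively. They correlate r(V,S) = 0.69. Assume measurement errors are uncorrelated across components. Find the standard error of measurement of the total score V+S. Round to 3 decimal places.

9.924

Var(total) = 496.96 + 109.296 = 606.256.
True-score variance = 398.475 + 109.296 = 507.771, so reliability = 0.8376.
Error variance = 606.256 − 507.771 = 98.4848; SEM = √98.4848 = 9.924.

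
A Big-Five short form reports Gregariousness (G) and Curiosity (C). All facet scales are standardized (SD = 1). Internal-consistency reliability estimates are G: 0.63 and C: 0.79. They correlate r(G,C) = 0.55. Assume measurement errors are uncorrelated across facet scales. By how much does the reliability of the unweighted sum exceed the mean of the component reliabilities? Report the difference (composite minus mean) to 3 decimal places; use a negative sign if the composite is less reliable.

Var(sum) = 2 + 1.1 = 3.1; true-score variance = 1.42 + 1.1 = 2.52; composite reliability = 0.8129.
Mean component reliability = 0.7100.
Difference = 0.8129 − 0.7100 = 0.103.

0.103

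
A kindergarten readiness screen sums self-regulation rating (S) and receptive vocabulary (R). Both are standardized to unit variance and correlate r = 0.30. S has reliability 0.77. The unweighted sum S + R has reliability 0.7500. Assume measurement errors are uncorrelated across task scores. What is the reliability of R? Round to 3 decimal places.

Var(S+R) = 2 + 2·0.30 = 2.600.
True-score variance = ρ_S + ρ_R + 2·0.30, so 0.7500 = (0.77 + ρ_R + 0.60) / 2.600.
ρ_R = 0.7500·2.600 − 0.77 − 0.60 = 0.580.

0.580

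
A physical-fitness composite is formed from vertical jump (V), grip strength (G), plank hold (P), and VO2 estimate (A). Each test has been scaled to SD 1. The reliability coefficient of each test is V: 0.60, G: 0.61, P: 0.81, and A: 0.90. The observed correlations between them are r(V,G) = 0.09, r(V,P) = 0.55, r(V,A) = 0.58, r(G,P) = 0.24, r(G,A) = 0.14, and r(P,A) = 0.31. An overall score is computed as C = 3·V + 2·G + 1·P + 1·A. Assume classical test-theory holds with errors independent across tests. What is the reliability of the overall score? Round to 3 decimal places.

0.782

Var(C) = 3² + 2² + 1 + 1 + 2·[6·0.09 + 3·0.55 + 3·0.58 + 2·0.24 + 2·0.14 + 0.31] = 15 + 10 = 25.
With uncorrelated errors the cross-covariances are all true-score covariance, so they carry over unchanged; only the diagonal terms shrink to ρᵢσᵢ².
True-score variance = [3²·0.60 + 2²·0.61 + 0.81 + 0.90] + 10 = 9.55 + 10 = 19.55.
Reliability = 19.55 / 25 = 0.782.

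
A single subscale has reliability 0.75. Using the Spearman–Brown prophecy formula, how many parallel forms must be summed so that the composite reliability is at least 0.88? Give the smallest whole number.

3

k ≥ ρ*(1−ρ₁)/(ρ₁(1−ρ*)) = 0.88·0.25 / (0.75·0.12) = 2.444.
Smallest integer k = 3.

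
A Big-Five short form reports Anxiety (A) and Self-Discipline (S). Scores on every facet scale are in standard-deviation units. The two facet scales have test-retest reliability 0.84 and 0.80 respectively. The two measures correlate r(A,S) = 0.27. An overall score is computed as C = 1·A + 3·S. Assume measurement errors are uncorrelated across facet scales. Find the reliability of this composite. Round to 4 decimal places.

0.8313

Var(C) = 1 + 3² + 2·[3·0.27] = 10 + 1.62 = 11.62.
Because errors are independent across components, Cov(Tᵢ,Tⱼ) = Cov(Xᵢ,Xⱼ); the off-diagonal part of the true-score variance is the same as above.
True-score variance = [0.84 + 3²·0.80] + 1.62 = 8.04 + 1.62 = 9.66.
Reliability = 9.66 / 11.62 = 0.8313.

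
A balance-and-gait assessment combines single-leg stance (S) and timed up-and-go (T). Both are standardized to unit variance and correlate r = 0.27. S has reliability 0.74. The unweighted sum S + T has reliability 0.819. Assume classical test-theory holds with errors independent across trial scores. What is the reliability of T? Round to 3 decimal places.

0.800

Var(S+T) = 2 + 2·0.27 = 2.540.
True-score variance = ρ_S + ρ_T + 2·0.27, so 0.819 = (0.74 + ρ_T + 0.54) / 2.540.
ρ_T = 0.819·2.540 − 0.74 − 0.54 = 0.800.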